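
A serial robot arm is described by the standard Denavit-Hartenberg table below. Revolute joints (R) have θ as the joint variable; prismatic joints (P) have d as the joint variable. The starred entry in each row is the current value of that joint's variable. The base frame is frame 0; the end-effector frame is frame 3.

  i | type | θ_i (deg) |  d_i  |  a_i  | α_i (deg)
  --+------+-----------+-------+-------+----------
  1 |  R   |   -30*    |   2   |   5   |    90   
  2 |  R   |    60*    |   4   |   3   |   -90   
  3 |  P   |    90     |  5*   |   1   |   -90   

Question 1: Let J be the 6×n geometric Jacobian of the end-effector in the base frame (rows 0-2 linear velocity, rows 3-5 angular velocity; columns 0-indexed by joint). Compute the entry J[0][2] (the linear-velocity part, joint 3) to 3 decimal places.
prismatic axis z_2 = (-0.7500,0.4330,0.5000)
J_v[:, 2] = z_2; J_ω[:, 2] = (0,0,0)
entry J[0][2] = -0.7500

-0.750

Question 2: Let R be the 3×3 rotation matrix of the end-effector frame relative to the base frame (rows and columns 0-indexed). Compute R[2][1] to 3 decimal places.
-0.500

End-effector y-axis (col 1 of R) = (0.7500,-0.4330,-0.5000)
R[2][1] = -0.5000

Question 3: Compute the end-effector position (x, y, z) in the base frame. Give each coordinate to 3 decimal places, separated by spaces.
0.379 -3.683 7.098

after link 1: o_1 = (4.3301, -2.5000, 2.0000)
after link 2: o_2 = (3.6292, -6.7141, 4.5981)
after link 3: o_3 = (0.3792, -3.6830, 7.0981)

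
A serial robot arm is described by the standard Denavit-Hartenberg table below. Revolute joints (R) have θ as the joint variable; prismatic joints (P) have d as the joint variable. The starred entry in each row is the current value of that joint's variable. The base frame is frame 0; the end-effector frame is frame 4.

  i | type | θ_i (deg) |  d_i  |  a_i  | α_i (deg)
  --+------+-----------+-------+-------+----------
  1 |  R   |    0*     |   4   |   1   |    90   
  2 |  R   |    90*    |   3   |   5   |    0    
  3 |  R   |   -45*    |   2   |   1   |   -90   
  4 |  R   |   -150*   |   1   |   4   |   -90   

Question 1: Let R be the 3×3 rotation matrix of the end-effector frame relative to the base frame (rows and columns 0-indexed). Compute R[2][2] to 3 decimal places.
0.354

End-effector z-axis (col 2 of R) = (0.3536,-0.8660,0.3536)
R[2][2] = 0.3536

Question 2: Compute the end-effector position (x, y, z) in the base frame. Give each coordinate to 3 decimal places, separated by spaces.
-1.449 -7.000 7.965

after link 1: o_1 = (1.0000, 0.0000, 4.0000)
after link 2: o_2 = (1.0000, -3.0000, 9.0000)
after link 3: o_3 = (1.7071, -5.0000, 9.7071)
after link 4: o_4 = (-1.4495, -7.0000, 7.9647)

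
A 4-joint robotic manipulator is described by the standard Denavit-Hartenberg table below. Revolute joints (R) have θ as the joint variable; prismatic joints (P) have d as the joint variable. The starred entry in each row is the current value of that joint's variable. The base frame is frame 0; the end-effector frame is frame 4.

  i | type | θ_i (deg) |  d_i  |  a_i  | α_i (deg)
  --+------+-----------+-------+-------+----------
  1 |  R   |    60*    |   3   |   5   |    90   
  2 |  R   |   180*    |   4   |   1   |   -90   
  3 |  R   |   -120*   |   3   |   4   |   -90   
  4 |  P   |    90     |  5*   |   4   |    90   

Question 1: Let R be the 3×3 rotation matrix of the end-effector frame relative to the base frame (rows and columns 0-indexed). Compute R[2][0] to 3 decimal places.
End-effector x-axis (col 0 of R) = (0.0000,0.0000,1.0000)
R[2][0] = 1.0000

1.000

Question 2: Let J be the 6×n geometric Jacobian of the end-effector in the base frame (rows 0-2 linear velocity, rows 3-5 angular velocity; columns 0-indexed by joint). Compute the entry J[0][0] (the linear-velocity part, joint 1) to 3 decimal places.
axis z_0 = ẑ; lever o_n−o_0 = (9.4641,-3.5359,4.0000)
cross product → J_v[:, 0] = (3.5359,9.4641,-0.0000)
J_ω[:, 0] = z_0
entry J[0][0] = 3.5359

3.536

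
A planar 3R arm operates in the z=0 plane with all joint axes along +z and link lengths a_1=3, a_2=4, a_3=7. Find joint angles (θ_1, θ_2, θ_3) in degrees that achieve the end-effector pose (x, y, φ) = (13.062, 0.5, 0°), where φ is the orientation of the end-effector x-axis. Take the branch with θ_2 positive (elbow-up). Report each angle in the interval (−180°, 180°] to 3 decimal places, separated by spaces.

wrist centre = target − a_3·(cos φ, sin φ) = (6.0620, 0.5000)
cos θ_2 = (36.9978−3²−4²)/(2·3·4) = 0.4999; θ_2 = 60.0059° (elbow-up)
β = atan2(0.5000,6.0620) = 4.7151°; ψ = atan2(3.4643,4.9996) = 34.7185°
θ_1 = β − ψ = -30.0034°
θ_3 = φ − θ_1 − θ_2 = -30.0025° (wrapped to (-180°,180°])

-30.003 60.006 -30.003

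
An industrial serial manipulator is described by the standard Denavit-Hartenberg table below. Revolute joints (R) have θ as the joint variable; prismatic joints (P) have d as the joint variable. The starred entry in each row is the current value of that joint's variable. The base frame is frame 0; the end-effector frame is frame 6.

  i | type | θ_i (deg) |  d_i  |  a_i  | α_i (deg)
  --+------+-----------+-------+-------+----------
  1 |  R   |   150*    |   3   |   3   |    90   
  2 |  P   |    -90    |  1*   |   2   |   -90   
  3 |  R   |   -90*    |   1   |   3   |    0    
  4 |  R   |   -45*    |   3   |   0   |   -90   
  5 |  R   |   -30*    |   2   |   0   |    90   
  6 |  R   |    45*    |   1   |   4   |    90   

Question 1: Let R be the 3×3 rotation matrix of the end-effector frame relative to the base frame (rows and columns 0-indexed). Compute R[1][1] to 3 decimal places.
0.127

End-effector y-axis (col 1 of R) = (-0.9268,0.1268,-0.3536)
R[1][1] = 0.1268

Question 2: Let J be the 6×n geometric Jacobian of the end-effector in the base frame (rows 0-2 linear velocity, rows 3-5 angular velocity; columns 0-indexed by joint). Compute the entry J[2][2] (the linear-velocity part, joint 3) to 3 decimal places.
axis z_2 = (-0.8660,0.5000,0.0000); lever o_n−o_2 = (-1.5425,9.8888,-2.0357)
cross product → J_v[:, 2] = (-1.0179,-1.7630,-7.7927)
J_ω[:, 2] = z_2
entry J[2][2] = -7.7927

-7.793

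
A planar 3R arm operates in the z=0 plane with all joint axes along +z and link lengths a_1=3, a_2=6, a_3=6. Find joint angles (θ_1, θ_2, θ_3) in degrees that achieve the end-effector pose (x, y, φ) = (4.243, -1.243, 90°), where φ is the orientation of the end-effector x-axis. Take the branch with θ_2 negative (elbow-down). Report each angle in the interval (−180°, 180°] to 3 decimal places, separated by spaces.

wrist centre = target − a_3·(cos φ, sin φ) = (4.2430, -7.2430)
cos θ_2 = (70.4641−3²−6²)/(2·3·6) = 0.7073; θ_2 = -44.9814° (elbow-down)
β = atan2(-7.2430,4.2430) = -59.6379°; ψ = atan2(-4.2413,7.2440) = -30.3483°
θ_1 = β − ψ = -29.2896°
θ_3 = φ − θ_1 − θ_2 = 164.2710° (wrapped to (-180°,180°])

-29.290 -44.981 164.271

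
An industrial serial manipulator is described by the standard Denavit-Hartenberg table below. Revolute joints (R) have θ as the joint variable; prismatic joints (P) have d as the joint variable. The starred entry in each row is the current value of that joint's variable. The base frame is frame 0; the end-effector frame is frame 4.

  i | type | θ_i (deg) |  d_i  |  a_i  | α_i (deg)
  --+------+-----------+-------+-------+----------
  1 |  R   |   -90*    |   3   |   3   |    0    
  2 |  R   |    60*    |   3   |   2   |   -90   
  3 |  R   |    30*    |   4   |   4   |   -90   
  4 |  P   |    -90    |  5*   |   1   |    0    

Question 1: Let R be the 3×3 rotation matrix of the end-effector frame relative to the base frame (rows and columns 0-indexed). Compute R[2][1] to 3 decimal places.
-0.500

End-effector y-axis (col 1 of R) = (0.7500,-0.4330,-0.5000)
R[2][1] = -0.5000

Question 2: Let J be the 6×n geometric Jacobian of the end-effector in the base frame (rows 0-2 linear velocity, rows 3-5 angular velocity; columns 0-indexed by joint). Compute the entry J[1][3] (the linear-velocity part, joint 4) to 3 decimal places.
0.250

prismatic axis z_3 = (-0.4330,0.2500,-0.8660)
J_v[:, 3] = z_3; J_ω[:, 3] = (0,0,0)
entry J[1][3] = 0.2500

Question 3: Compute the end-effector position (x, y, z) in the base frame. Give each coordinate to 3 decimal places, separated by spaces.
5.067 -0.152 -0.330

after link 1: o_1 = (0.0000, -3.0000, 3.0000)
after link 2: o_2 = (1.7321, -4.0000, 6.0000)
after link 3: o_3 = (6.7321, -2.2679, 4.0000)
after link 4: o_4 = (5.0670, -0.1519, -0.3301)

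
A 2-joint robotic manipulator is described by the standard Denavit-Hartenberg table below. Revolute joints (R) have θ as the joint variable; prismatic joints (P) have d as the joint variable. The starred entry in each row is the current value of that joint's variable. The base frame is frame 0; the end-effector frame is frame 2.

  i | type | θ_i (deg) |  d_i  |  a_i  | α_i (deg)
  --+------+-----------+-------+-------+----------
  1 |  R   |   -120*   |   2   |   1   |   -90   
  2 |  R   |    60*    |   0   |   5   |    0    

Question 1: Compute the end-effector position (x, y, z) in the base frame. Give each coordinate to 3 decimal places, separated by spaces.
-1.750 -3.031 -2.330

after link 1: o_1 = (-0.5000, -0.8660, 2.0000)
after link 2: o_2 = (-1.7500, -3.0311, -2.3301)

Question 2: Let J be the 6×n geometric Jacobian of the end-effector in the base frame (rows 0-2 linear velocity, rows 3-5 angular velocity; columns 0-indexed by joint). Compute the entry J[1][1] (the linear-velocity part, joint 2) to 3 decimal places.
axis z_1 = (0.8660,-0.5000,0.0000); lever o_n−o_1 = (-1.2500,-2.1651,-4.3301)
cross product → J_v[:, 1] = (2.1651,3.7500,-2.5000)
J_ω[:, 1] = z_1
entry J[1][1] = 3.7500

3.750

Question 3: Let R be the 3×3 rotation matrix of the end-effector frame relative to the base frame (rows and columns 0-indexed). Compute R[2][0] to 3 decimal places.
End-effector x-axis (col 0 of R) = (-0.2500,-0.4330,-0.8660)
R[2][0] = -0.8660

-0.866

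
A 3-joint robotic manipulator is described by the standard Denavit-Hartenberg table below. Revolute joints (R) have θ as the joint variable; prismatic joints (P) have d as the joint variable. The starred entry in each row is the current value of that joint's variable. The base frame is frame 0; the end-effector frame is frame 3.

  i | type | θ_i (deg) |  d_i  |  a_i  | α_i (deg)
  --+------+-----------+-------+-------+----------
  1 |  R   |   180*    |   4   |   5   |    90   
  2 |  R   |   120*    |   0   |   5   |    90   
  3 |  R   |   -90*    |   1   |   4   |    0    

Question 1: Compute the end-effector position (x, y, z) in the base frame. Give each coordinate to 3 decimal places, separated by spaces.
after link 1: o_1 = (-5.0000, 0.0000, 4.0000)
after link 2: o_2 = (-2.5000, 0.0000, 8.3301)
after link 3: o_3 = (-3.3660, -4.0000, 8.8301)

-3.366 -4.000 8.830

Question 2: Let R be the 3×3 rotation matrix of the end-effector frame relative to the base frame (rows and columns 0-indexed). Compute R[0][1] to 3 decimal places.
End-effector y-axis (col 1 of R) = (0.5000,-0.0000,0.8660)
R[0][1] = 0.5000

0.500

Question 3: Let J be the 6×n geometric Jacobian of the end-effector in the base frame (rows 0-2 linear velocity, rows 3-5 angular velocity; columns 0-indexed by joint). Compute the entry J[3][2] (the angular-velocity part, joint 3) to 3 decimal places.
-0.866

axis z_2 = (-0.8660,0.0000,0.5000); lever o_n−o_2 = (-0.8660,-4.0000,0.5000)
cross product → J_v[:, 2] = (2.0000,-0.0000,3.4641)
J_ω[:, 2] = z_2
entry J[3][2] = -0.8660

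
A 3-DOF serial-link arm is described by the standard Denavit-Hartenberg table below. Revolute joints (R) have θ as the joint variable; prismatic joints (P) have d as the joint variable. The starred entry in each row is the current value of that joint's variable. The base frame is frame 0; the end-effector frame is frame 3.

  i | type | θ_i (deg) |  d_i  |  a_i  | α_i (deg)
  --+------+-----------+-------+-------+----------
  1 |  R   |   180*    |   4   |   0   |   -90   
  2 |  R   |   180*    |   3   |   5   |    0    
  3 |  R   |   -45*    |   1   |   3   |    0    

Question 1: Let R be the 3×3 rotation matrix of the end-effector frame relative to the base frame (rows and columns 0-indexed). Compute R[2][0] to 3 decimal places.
-0.707

End-effector x-axis (col 0 of R) = (0.7071,-0.0000,-0.7071)
R[2][0] = -0.7071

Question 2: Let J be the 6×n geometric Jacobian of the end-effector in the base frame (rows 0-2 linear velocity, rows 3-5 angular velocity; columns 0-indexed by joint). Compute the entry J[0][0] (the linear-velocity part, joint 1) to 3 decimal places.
4.000

axis z_0 = ẑ; lever o_n−o_0 = (7.1213,-4.0000,1.8787)
cross product → J_v[:, 0] = (4.0000,7.1213,-0.0000)
J_ω[:, 0] = z_0
entry J[0][0] = 4.0000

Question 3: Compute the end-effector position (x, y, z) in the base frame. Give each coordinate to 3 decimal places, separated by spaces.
7.121 -4.000 1.879

after link 1: o_1 = (0.0000, 0.0000, 4.0000)
after link 2: o_2 = (5.0000, -3.0000, 4.0000)
after link 3: o_3 = (7.1213, -4.0000, 1.8787)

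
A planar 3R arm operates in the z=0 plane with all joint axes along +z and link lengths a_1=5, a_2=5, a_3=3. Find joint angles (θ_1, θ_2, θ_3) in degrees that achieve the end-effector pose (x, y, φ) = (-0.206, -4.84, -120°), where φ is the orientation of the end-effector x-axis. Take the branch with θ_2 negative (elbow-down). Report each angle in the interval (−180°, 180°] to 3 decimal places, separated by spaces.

wrist centre = target − a_3·(cos φ, sin φ) = (1.2940, -2.2419)
cos θ_2 = (6.7007−5²−5²)/(2·5·5) = -0.8660; θ_2 = -149.9956° (elbow-down)
β = atan2(-2.2419,1.2940) = -60.0072°; ψ = atan2(-2.5003,0.6701) = -74.9978°
θ_1 = β − ψ = 14.9906°
θ_3 = φ − θ_1 − θ_2 = 15.0050° (wrapped to (-180°,180°])

14.991 -149.996 15.005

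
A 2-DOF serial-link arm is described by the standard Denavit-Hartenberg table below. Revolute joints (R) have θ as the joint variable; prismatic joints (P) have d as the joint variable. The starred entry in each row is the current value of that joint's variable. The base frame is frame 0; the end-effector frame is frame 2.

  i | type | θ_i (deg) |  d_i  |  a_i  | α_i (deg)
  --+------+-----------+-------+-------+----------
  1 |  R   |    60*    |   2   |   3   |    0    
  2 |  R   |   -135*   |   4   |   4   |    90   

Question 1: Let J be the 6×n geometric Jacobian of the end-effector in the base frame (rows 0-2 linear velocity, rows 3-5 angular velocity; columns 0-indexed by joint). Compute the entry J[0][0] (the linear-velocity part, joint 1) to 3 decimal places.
1.266

axis z_0 = ẑ; lever o_n−o_0 = (2.5353,-1.2656,6.0000)
cross product → J_v[:, 0] = (1.2656,2.5353,-0.0000)
J_ω[:, 0] = z_0
entry J[0][0] = 1.2656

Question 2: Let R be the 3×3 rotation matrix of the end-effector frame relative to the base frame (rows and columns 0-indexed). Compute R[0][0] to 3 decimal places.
0.259

End-effector x-axis (col 0 of R) = (0.2588,-0.9659,0.0000)
R[0][0] = 0.2588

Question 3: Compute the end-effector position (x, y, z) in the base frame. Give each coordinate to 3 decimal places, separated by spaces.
after link 1: o_1 = (1.5000, 2.5981, 2.0000)
after link 2: o_2 = (2.5353, -1.2656, 6.0000)

2.535 -1.266 6.000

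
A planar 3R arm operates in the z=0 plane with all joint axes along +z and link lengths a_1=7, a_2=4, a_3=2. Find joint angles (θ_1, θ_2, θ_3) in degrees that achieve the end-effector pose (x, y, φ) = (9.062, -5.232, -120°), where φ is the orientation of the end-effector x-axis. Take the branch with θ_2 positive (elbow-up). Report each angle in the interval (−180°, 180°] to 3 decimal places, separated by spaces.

-30.003 30.008 -120.005

wrist centre = target − a_3·(cos φ, sin φ) = (10.0620, -3.4999)
cos θ_2 = (113.4935−7²−4²)/(2·7·4) = 0.8660; θ_2 = 30.0080° (elbow-up)
β = atan2(-3.4999,10.0620) = -19.1796°; ψ = atan2(2.0005,10.4638) = 10.8233°
θ_1 = β − ψ = -30.0029°
θ_3 = φ − θ_1 − θ_2 = -120.0051° (wrapped to (-180°,180°])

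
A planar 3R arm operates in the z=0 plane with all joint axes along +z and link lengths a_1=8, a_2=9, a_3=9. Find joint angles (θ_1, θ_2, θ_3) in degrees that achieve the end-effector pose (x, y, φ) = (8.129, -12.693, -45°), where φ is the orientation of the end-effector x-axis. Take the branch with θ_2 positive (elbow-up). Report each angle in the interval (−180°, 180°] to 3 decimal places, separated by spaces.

-150.002 135.003 -30.001

wrist centre = target − a_3·(cos φ, sin φ) = (1.7650, -6.3290)
cos θ_2 = (43.1721−8²−9²)/(2·8·9) = -0.7071; θ_2 = 135.0025° (elbow-up)
β = atan2(-6.3290,1.7650) = -74.4173°; ψ = atan2(6.3637,1.6358) = 75.5844°
θ_1 = β − ψ = -150.0018°
θ_3 = φ − θ_1 − θ_2 = -30.0008° (wrapped to (-180°,180°])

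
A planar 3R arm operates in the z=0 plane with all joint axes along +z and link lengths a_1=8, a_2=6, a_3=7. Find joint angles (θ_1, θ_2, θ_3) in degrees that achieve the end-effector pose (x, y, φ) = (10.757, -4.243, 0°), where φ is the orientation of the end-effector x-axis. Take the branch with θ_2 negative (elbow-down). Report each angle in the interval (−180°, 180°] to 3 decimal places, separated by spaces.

-0.005 -135.000 135.005

wrist centre = target − a_3·(cos φ, sin φ) = (3.7570, -4.2430)
cos θ_2 = (32.1181−8²−6²)/(2·8·6) = -0.7071; θ_2 = -134.9997° (elbow-down)
β = atan2(-4.2430,3.7570) = -48.4764°; ψ = atan2(-4.2427,3.7574) = -48.4713°
θ_1 = β − ψ = -0.0051°
θ_3 = φ − θ_1 − θ_2 = 135.0049° (wrapped to (-180°,180°])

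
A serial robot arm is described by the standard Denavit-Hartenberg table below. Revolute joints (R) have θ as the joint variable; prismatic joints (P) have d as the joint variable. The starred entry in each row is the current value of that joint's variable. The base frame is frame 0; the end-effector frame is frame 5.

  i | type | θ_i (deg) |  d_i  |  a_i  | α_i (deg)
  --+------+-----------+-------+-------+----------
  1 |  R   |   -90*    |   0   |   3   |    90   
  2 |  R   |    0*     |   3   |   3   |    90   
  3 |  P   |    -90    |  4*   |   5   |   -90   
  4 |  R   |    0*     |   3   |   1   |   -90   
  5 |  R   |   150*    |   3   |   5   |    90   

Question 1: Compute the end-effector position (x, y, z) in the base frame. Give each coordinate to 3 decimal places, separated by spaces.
after link 1: o_1 = (0.0000, -3.0000, 0.0000)
after link 2: o_2 = (-3.0000, -6.0000, 0.0000)
after link 3: o_3 = (2.0000, -6.0000, -4.0000)
after link 4: o_4 = (3.0000, -9.0000, -4.0000)
after link 5: o_5 = (-1.3301, -6.5000, -1.0000)

-1.330 -6.500 -1.000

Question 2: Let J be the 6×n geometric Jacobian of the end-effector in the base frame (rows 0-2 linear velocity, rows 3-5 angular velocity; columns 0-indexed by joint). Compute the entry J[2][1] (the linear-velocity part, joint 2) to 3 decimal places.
axis z_1 = (-1.0000,-0.0000,0.0000); lever o_n−o_1 = (-1.3301,-3.5000,-1.0000)
cross product → J_v[:, 1] = (0.0000,-1.0000,3.5000)
J_ω[:, 1] = z_1
entry J[2][1] = 3.5000

3.500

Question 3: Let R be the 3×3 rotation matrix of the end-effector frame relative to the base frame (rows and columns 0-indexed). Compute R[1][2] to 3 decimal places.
End-effector z-axis (col 2 of R) = (0.5000,0.8660,0.0000)
R[1][2] = 0.8660

0.866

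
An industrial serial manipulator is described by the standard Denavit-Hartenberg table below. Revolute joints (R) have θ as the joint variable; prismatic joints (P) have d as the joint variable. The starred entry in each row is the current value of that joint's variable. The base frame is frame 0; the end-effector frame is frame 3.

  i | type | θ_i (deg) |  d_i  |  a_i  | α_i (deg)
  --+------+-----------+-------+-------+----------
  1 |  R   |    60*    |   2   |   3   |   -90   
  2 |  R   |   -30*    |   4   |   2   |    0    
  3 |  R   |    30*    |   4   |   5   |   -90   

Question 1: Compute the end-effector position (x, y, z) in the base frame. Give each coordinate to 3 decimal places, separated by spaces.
after link 1: o_1 = (1.5000, 2.5981, 2.0000)
after link 2: o_2 = (-1.0981, 6.0981, 3.0000)
after link 3: o_3 = (-2.0622, 12.4282, 3.0000)

-2.062 12.428 3.000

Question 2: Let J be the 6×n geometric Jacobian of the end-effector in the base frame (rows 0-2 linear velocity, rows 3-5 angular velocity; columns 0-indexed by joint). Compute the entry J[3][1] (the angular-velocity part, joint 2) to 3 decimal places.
axis z_1 = (-0.8660,0.5000,0.0000); lever o_n−o_1 = (-3.5622,9.8301,1.0000)
cross product → J_v[:, 1] = (0.5000,0.8660,-6.7321)
J_ω[:, 1] = z_1
entry J[3][1] = -0.8660

-0.866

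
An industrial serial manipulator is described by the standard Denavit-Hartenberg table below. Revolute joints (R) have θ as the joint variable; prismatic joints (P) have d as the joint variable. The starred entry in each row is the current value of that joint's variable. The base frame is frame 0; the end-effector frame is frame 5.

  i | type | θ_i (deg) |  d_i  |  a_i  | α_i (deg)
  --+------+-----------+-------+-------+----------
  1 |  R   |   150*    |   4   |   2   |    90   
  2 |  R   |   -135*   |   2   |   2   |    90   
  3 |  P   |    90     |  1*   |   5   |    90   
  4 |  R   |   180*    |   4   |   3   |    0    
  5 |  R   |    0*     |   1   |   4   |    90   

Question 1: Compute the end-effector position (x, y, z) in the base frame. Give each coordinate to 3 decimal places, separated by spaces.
after link 1: o_1 = (-1.7321, 1.0000, 4.0000)
after link 2: o_2 = (0.4927, 2.0249, 2.5858)
after link 3: o_3 = (3.6051, 6.0015, 3.2929)
after link 4: o_4 = (4.5546, 1.9892, 0.4645)
after link 5: o_5 = (3.1669, -1.8284, -0.2426)

3.167 -1.828 -0.243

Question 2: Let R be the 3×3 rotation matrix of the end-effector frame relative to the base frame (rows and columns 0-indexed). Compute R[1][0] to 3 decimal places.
End-effector x-axis (col 0 of R) = (-0.5000,-0.8660,0.0000)
R[1][0] = -0.8660

-0.866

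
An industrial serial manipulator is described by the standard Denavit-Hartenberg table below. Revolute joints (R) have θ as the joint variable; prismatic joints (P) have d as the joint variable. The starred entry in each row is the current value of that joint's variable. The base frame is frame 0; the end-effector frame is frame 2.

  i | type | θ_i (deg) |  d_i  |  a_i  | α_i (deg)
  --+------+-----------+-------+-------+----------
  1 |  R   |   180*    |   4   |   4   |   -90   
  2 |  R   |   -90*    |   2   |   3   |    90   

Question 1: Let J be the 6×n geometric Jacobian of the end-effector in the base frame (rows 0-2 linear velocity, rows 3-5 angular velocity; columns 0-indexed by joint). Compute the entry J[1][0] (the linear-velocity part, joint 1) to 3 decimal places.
-4.000

axis z_0 = ẑ; lever o_n−o_0 = (-4.0000,-2.0000,7.0000)
cross product → J_v[:, 0] = (2.0000,-4.0000,0.0000)
J_ω[:, 0] = z_0
entry J[1][0] = -4.0000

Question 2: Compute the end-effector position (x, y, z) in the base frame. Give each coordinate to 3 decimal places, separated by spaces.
after link 1: o_1 = (-4.0000, 0.0000, 4.0000)
after link 2: o_2 = (-4.0000, -2.0000, 7.0000)

-4.000 -2.000 7.000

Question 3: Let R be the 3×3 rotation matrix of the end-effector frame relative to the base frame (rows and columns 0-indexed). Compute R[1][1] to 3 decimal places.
-1.000

End-effector y-axis (col 1 of R) = (-0.0000,-1.0000,0.0000)
R[1][1] = -1.0000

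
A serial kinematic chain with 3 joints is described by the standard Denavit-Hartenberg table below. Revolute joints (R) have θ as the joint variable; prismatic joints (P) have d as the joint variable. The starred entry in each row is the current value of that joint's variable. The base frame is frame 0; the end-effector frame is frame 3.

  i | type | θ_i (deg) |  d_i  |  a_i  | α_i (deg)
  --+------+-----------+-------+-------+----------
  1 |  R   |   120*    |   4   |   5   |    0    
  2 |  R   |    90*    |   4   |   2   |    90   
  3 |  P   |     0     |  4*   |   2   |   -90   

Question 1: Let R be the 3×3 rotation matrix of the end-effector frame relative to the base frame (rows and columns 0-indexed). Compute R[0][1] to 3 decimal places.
End-effector y-axis (col 1 of R) = (0.5000,-0.8660,0.0000)
R[0][1] = 0.5000

0.500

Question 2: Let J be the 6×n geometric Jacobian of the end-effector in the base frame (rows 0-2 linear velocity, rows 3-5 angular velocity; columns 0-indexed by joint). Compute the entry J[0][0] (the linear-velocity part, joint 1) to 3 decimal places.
-5.794

axis z_0 = ẑ; lever o_n−o_0 = (-7.9641,5.7942,8.0000)
cross product → J_v[:, 0] = (-5.7942,-7.9641,0.0000)
J_ω[:, 0] = z_0
entry J[0][0] = -5.7942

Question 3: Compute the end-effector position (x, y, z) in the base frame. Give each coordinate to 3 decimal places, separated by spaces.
after link 1: o_1 = (-2.5000, 4.3301, 4.0000)
after link 2: o_2 = (-4.2321, 3.3301, 8.0000)
after link 3: o_3 = (-7.9641, 5.7942, 8.0000)

-7.964 5.794 8.000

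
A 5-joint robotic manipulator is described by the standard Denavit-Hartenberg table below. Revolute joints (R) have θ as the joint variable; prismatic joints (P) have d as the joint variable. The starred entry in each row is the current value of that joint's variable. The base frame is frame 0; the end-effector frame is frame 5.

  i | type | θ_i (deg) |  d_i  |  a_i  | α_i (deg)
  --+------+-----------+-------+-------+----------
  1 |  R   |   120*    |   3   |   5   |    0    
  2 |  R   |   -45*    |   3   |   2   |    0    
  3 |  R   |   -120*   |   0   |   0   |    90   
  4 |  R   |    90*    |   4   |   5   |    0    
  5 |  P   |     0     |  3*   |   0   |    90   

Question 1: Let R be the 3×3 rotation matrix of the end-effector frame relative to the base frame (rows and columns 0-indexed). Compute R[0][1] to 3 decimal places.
-0.707

End-effector y-axis (col 1 of R) = (-0.7071,-0.7071,0.0000)
R[0][1] = -0.7071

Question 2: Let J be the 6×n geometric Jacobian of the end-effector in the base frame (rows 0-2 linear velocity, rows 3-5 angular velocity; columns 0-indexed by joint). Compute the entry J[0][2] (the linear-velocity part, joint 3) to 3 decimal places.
4.950

axis z_2 = (0.0000,0.0000,1.0000); lever o_n−o_2 = (-4.9497,-4.9497,5.0000)
cross product → J_v[:, 2] = (4.9497,-4.9497,0.0000)
J_ω[:, 2] = z_2
entry J[0][2] = 4.9497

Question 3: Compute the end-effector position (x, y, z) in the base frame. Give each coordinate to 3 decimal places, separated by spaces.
after link 1: o_1 = (-2.5000, 4.3301, 3.0000)
after link 2: o_2 = (-1.9824, 6.2620, 6.0000)
after link 3: o_3 = (-1.9824, 6.2620, 6.0000)
after link 4: o_4 = (-4.8108, 3.4336, 11.0000)
after link 5: o_5 = (-6.9321, 1.3122, 11.0000)

-6.932 1.312 11.000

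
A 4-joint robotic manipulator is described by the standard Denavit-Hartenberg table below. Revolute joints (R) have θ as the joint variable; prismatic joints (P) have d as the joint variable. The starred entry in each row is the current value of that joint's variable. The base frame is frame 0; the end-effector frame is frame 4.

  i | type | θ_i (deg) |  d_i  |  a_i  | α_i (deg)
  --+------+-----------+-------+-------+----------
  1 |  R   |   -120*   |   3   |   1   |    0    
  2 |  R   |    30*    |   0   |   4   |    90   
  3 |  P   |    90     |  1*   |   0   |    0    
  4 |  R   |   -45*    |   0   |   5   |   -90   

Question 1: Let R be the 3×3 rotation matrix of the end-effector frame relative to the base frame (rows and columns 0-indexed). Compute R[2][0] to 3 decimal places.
End-effector x-axis (col 0 of R) = (0.0000,-0.7071,0.7071)
R[2][0] = 0.7071

0.707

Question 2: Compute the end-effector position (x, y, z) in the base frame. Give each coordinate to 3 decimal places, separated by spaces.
after link 1: o_1 = (-0.5000, -0.8660, 3.0000)
after link 2: o_2 = (-0.5000, -4.8660, 3.0000)
after link 3: o_3 = (-1.5000, -4.8660, 3.0000)
after link 4: o_4 = (-1.5000, -8.4016, 6.5355)

-1.500 -8.402 6.536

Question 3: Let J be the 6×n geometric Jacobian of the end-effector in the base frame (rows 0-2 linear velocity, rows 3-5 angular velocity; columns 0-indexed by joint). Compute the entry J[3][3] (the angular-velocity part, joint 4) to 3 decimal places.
-1.000

axis z_3 = (-1.0000,-0.0000,0.0000); lever o_n−o_3 = (0.0000,-3.5355,3.5355)
cross product → J_v[:, 3] = (-0.0000,3.5355,3.5355)
J_ω[:, 3] = z_3
entry J[3][3] = -1.0000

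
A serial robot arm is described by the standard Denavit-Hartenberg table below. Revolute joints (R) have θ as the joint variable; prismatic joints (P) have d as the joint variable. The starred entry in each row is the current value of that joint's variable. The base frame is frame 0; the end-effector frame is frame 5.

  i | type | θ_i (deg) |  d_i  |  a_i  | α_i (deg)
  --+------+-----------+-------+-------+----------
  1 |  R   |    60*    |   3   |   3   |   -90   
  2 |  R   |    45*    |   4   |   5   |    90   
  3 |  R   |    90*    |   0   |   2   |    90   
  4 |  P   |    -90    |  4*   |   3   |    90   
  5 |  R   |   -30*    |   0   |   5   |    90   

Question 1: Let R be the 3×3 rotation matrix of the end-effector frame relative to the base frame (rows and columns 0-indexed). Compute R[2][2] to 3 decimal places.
0.966

End-effector z-axis (col 2 of R) = (-0.1294,-0.2241,0.9659)
R[2][2] = 0.9659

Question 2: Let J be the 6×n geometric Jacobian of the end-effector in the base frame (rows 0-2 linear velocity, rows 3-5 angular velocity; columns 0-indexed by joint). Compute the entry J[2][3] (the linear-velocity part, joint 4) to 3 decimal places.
-0.707

prismatic axis z_3 = (0.3536,0.6124,-0.7071)
J_v[:, 3] = z_3; J_ω[:, 3] = (0,0,0)
entry J[2][3] = -0.7071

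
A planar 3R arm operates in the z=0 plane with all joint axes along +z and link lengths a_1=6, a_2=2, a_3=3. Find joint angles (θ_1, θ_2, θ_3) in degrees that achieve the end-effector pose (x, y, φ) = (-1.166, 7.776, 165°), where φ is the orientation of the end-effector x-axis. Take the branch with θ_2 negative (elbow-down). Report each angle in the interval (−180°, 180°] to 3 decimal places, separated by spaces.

90.005 -60.020 135.015

wrist centre = target − a_3·(cos φ, sin φ) = (1.7318, 6.9995)
cos θ_2 = (51.9927−6²−2²)/(2·6·2) = 0.4997; θ_2 = -60.0202° (elbow-down)
β = atan2(6.9995,1.7318) = 76.1033°; ψ = atan2(-1.7324,6.9994) = -13.9018°
θ_1 = β − ψ = 90.0051°
θ_3 = φ − θ_1 − θ_2 = 135.0151° (wrapped to (-180°,180°])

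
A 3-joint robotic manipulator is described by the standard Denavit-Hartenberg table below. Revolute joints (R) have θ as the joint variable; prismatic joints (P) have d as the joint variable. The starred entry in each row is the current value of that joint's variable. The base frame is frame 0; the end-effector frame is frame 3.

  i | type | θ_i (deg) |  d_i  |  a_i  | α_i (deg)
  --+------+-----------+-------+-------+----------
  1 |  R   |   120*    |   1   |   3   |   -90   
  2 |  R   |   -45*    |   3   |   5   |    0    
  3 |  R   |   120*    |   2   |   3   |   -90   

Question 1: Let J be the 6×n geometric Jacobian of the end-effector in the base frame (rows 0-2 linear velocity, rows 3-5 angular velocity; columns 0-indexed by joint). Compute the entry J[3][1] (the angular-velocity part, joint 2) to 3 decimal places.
axis z_1 = (-0.8660,-0.5000,0.0000); lever o_n−o_1 = (-6.4861,1.2343,0.6378)
cross product → J_v[:, 1] = (-0.3189,0.5523,-4.3120)
J_ω[:, 1] = z_1
entry J[3][1] = -0.8660

-0.866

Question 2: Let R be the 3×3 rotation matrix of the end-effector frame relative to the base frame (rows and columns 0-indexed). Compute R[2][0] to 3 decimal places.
End-effector x-axis (col 0 of R) = (-0.1294,0.2241,-0.9659)
R[2][0] = -0.9659

-0.966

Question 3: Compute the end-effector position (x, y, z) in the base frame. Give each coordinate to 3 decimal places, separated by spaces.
after link 1: o_1 = (-1.5000, 2.5981, 1.0000)
after link 2: o_2 = (-5.8658, 4.1599, 4.5355)
after link 3: o_3 = (-7.9861, 3.8324, 1.6378)

-7.986 3.832 1.638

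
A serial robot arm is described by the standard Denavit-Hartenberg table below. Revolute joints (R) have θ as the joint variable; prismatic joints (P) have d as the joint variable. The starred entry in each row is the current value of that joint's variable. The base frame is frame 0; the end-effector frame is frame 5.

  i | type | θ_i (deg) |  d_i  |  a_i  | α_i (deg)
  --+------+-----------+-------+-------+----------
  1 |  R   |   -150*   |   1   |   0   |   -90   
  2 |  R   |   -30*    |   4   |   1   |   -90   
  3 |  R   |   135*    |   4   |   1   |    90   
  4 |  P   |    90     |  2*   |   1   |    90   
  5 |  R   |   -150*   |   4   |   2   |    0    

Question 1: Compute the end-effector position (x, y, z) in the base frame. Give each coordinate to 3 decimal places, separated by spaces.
after link 1: o_1 = (0.0000, 0.0000, 1.0000)
after link 2: o_2 = (1.2500, -3.8971, 1.5000)
after link 3: o_3 = (-0.3053, -3.9786, -2.3177)
after link 4: o_4 = (-2.5061, -3.6162, -2.4766)
after link 5: o_5 = (-0.1651, 0.1849, -2.7443)

-0.165 0.185 -2.744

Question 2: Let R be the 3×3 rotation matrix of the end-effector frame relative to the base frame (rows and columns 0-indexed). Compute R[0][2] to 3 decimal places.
0.177

End-effector z-axis (col 2 of R) = (0.1768,0.9186,-0.3536)
R[0][2] = 0.1768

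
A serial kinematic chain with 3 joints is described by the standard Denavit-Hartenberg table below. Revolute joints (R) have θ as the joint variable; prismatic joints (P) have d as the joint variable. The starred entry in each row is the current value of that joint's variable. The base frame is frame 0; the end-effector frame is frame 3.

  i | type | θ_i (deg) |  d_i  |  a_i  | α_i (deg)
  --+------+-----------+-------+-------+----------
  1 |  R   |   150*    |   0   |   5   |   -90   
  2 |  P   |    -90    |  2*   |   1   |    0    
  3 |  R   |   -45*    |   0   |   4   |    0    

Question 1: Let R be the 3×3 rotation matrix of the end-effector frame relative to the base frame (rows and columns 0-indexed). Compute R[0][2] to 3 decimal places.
-0.500

End-effector z-axis (col 2 of R) = (-0.5000,-0.8660,0.0000)
R[0][2] = -0.5000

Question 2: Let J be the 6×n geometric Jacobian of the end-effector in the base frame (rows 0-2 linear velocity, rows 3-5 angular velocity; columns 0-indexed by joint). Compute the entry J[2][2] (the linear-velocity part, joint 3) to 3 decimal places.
2.828

axis z_2 = (-0.5000,-0.8660,0.0000); lever o_n−o_2 = (2.4495,-1.4142,2.8284)
cross product → J_v[:, 2] = (-2.4495,1.4142,2.8284)
J_ω[:, 2] = z_2
entry J[2][2] = 2.8284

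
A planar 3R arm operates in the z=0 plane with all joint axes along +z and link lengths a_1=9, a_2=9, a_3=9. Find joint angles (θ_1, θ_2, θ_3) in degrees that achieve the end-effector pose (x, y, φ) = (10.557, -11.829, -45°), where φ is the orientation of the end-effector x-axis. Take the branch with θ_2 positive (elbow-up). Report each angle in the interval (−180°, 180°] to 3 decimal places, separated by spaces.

-120.003 135.000 -59.997

wrist centre = target − a_3·(cos φ, sin φ) = (4.1930, -5.4650)
cos θ_2 = (47.4482−9²−9²)/(2·9·9) = -0.7071; θ_2 = 135.0002° (elbow-up)
β = atan2(-5.4650,4.1930) = -52.5029°; ψ = atan2(6.3639,2.6360) = 67.5001°
θ_1 = β − ψ = -120.0030°
θ_3 = φ − θ_1 − θ_2 = -59.9973° (wrapped to (-180°,180°])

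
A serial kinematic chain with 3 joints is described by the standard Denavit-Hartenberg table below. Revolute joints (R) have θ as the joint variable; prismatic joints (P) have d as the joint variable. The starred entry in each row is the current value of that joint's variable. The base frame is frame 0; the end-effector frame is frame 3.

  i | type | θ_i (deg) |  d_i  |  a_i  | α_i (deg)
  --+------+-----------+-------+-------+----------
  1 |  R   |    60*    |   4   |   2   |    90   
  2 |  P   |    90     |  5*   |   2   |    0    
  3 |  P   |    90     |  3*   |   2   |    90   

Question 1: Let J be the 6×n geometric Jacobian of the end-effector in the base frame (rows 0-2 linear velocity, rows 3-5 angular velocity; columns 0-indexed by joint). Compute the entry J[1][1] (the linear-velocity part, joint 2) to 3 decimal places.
-0.500

prismatic axis z_1 = (0.8660,-0.5000,0.0000)
J_v[:, 1] = z_1; J_ω[:, 1] = (0,0,0)
entry J[1][1] = -0.5000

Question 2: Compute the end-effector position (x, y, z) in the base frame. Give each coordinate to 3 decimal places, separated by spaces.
after link 1: o_1 = (1.0000, 1.7321, 4.0000)
after link 2: o_2 = (5.3301, -0.7679, 6.0000)
after link 3: o_3 = (6.9282, -4.0000, 6.0000)

6.928 -4.000 6.000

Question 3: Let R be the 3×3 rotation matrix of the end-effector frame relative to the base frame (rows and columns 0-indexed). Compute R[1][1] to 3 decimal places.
End-effector y-axis (col 1 of R) = (0.8660,-0.5000,0.0000)
R[1][1] = -0.5000

-0.500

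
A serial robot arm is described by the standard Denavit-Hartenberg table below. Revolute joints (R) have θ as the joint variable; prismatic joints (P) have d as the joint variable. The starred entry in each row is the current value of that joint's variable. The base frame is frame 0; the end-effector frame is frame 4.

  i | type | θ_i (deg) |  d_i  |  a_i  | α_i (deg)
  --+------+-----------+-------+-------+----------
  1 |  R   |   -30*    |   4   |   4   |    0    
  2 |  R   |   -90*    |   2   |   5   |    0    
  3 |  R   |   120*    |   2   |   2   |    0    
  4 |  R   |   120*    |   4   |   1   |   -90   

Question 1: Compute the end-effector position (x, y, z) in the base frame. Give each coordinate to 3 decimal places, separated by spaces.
2.464 -5.464 12.000

after link 1: o_1 = (3.4641, -2.0000, 4.0000)
after link 2: o_2 = (0.9641, -6.3301, 6.0000)
after link 3: o_3 = (2.9641, -6.3301, 8.0000)
after link 4: o_4 = (2.4641, -5.4641, 12.0000)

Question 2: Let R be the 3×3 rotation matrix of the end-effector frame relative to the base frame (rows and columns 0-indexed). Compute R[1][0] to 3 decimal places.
0.866

End-effector x-axis (col 0 of R) = (-0.5000,0.8660,0.0000)
R[1][0] = 0.8660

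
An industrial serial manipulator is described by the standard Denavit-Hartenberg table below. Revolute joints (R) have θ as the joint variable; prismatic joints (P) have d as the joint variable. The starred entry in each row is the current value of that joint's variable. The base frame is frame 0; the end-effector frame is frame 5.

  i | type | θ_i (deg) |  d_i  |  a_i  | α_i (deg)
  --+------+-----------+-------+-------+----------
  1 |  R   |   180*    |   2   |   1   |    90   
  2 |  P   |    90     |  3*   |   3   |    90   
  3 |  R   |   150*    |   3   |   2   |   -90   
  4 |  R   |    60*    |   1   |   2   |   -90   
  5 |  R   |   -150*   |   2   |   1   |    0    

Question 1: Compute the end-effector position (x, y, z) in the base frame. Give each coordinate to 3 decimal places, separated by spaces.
-2.018 2.118 3.527

after link 1: o_1 = (-1.0000, 0.0000, 2.0000)
after link 2: o_2 = (-1.0000, 3.0000, 5.0000)
after link 3: o_3 = (-4.0000, 4.0000, 3.2679)
after link 4: o_4 = (-2.2679, 3.6340, 1.9019)
after link 5: o_5 = (-2.0179, 2.1184, 3.5269)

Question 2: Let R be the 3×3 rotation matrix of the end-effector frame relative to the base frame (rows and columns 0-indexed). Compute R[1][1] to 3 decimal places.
-0.625

End-effector y-axis (col 1 of R) = (0.4330,-0.6250,-0.6495)
R[1][1] = -0.6250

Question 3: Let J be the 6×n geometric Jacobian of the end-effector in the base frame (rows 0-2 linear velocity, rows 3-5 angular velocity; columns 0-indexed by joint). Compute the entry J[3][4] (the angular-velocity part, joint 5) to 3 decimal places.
0.500

axis z_4 = (0.5000,-0.4330,0.7500); lever o_n−o_4 = (0.2500,-1.5155,1.6250)
cross product → J_v[:, 4] = (0.4330,-0.6250,-0.6495)
J_ω[:, 4] = z_4
entry J[3][4] = 0.5000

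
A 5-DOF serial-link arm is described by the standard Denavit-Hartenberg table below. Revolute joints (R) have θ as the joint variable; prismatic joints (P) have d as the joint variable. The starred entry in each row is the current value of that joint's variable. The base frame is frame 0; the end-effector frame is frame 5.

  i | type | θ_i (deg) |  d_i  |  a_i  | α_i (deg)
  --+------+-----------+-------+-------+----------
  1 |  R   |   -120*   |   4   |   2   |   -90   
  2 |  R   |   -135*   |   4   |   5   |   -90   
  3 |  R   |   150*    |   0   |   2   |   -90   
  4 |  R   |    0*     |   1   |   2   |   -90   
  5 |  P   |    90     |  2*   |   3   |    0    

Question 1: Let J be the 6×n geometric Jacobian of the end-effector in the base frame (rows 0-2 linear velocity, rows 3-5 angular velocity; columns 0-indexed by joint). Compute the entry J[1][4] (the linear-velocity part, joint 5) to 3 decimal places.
prismatic axis z_4 = (0.3536,0.6124,-0.7071)
J_v[:, 4] = z_4; J_ω[:, 4] = (0,0,0)
entry J[1][4] = 0.6124

0.612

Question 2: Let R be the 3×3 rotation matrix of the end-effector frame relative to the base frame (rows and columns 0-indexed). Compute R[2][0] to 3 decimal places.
0.354

End-effector x-axis (col 0 of R) = (-0.5732,0.7392,0.3536)
R[2][0] = 0.3536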